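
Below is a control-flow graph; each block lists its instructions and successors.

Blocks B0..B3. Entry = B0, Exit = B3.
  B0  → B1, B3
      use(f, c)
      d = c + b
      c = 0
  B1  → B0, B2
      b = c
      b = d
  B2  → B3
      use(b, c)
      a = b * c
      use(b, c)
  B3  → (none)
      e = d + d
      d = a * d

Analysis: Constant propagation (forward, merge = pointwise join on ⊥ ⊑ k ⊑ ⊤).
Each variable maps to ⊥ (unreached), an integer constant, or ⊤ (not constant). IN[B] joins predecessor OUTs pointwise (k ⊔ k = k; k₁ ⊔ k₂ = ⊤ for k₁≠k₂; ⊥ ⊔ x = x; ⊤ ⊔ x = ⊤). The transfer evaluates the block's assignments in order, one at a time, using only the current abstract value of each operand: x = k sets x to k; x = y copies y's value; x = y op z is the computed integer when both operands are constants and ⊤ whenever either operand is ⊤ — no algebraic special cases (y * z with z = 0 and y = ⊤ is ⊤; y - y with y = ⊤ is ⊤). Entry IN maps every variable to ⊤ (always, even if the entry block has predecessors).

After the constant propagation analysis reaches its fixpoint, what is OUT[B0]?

Per-block solution:
  B0:   IN=(all ⊤)   OUT={c:0; rest ⊤}
  B1:   IN={c:0; rest ⊤}   OUT={c:0; rest ⊤}
  B2:   IN={c:0; rest ⊤}   OUT={c:0; rest ⊤}
  B3:   IN={c:0; rest ⊤}   OUT={c:0; rest ⊤}

Merge at B0 (entry node, so the boundary value (all ⊤) is joined with the incoming edge(s)): IN[B0] = (all ⊤) ⊔ OUT[B1] = {a: ⊤, b: ⊤, c: ⊤, d: ⊤, e: ⊤, f: ⊤}
Applying B0's transfer function to that IN value gives OUT[B0] (row B0 above).

Answer: {a: ⊤, b: ⊤, c: 0, d: ⊤, e: ⊤, f: ⊤}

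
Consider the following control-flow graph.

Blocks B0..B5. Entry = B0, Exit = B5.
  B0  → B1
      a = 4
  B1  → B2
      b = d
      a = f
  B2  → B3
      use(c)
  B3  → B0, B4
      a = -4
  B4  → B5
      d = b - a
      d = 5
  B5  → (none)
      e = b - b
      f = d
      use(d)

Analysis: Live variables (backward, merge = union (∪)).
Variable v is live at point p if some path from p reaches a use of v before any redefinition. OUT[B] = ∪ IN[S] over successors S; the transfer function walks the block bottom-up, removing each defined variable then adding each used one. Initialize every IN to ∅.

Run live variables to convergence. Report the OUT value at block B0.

Answer: {c, d, f}

Derivation:
Converged values:
  B0: | IN={c, d, f} | OUT={c, d, f}
  B1: | IN={c, d, f} | OUT={b, c, d, f}
  B2: | IN={b, c, d, f} | OUT={b, c, d, f}
  B3: | IN={b, c, d, f} | OUT={a, b, c, d, f}
  B4: | IN={a, b} | OUT={b, d}
  B5: | IN={b, d} | OUT={}

Merge at B0: OUT[B0] = IN[B1] = {c, d, f}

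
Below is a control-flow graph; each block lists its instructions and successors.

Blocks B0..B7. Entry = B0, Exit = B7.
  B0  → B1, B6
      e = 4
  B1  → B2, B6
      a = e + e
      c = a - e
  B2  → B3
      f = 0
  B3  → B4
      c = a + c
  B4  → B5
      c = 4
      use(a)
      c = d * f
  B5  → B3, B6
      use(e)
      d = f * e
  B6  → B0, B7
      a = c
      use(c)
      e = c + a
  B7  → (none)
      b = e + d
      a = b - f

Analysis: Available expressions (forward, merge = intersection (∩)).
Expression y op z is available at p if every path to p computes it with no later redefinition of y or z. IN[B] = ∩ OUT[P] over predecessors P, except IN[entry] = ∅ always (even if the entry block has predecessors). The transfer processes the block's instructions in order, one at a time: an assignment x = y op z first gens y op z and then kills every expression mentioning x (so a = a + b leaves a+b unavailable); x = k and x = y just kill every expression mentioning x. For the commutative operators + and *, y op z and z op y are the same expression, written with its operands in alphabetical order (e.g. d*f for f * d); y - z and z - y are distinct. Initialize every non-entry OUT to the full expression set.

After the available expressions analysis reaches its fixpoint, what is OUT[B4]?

Answer: {a-e, d*f, e+e}

Trace:
Converged values:
  B0: | IN={} | OUT={}
  B1: | IN={} | OUT={a-e, e+e}
  B2: | IN={a-e, e+e} | OUT={a-e, e+e}
  B3: | IN={a-e, e+e} | OUT={a-e, e+e}
  B4: | IN={a-e, e+e} | OUT={a-e, d*f, e+e}
  B5: | IN={a-e, d*f, e+e} | OUT={a-e, e*f, e+e}
  B6: | IN={} | OUT={a+c}
  B7: | IN={a+c} | OUT={b-f, d+e}

Merge at B4: IN[B4] = OUT[B3] = {a-e, e+e}
Applying B4's transfer function to that IN value gives OUT[B4] (row B4 above).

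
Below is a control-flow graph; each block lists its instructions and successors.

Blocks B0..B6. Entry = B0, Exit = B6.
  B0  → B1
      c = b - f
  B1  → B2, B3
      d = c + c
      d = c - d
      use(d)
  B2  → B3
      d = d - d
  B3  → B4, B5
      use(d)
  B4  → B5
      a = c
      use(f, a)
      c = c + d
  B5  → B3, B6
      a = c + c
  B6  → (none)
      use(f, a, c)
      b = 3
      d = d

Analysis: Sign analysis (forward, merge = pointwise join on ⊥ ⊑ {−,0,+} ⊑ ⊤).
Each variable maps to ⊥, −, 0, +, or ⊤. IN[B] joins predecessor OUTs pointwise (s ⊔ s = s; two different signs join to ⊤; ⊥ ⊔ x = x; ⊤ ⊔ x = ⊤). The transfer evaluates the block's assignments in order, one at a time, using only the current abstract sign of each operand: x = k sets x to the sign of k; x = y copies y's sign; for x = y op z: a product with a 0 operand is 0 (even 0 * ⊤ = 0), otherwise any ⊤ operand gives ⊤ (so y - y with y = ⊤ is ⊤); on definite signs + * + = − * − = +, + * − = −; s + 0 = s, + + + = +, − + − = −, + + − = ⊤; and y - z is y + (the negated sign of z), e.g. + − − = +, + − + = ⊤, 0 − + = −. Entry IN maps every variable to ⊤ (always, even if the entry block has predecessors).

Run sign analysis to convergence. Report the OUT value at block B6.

Per-block solution:
  B0:   IN=(all ⊤)   OUT=(all ⊤)
  B1:   IN=(all ⊤)   OUT=(all ⊤)
  B2:   IN=(all ⊤)   OUT=(all ⊤)
  B3:   IN=(all ⊤)   OUT=(all ⊤)
  B4:   IN=(all ⊤)   OUT=(all ⊤)
  B5:   IN=(all ⊤)   OUT=(all ⊤)
  B6:   IN=(all ⊤)   OUT={b:+; rest ⊤}

Merge at B6: IN[B6] = OUT[B5] = {a: ⊤, b: ⊤, c: ⊤, d: ⊤, e: ⊤, f: ⊤}
Applying B6's transfer function to that IN value gives OUT[B6] (row B6 above).

Answer: {a: ⊤, b: +, c: ⊤, d: ⊤, e: ⊤, f: ⊤}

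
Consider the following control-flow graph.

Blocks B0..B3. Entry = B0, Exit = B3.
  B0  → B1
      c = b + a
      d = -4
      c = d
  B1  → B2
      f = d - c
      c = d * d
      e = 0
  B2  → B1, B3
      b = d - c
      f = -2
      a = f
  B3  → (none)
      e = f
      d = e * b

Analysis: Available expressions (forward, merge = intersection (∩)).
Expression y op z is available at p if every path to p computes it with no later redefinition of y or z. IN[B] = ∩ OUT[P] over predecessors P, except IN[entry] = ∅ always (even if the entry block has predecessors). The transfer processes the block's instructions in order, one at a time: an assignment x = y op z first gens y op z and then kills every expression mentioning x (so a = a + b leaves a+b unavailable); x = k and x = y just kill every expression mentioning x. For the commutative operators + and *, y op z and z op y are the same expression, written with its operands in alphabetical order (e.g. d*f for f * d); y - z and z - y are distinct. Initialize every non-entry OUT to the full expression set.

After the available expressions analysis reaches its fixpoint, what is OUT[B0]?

Per-block solution:
  B0:  IN={}  OUT={a+b}
  B1:  IN={}  OUT={d*d}
  B2:  IN={d*d}  OUT={d*d, d-c}
  B3:  IN={d*d, d-c}  OUT={b*e}

B0 is the boundary node: IN[B0] = {}
Applying B0's transfer function to that IN value gives OUT[B0] (row B0 above).

Answer: {a+b}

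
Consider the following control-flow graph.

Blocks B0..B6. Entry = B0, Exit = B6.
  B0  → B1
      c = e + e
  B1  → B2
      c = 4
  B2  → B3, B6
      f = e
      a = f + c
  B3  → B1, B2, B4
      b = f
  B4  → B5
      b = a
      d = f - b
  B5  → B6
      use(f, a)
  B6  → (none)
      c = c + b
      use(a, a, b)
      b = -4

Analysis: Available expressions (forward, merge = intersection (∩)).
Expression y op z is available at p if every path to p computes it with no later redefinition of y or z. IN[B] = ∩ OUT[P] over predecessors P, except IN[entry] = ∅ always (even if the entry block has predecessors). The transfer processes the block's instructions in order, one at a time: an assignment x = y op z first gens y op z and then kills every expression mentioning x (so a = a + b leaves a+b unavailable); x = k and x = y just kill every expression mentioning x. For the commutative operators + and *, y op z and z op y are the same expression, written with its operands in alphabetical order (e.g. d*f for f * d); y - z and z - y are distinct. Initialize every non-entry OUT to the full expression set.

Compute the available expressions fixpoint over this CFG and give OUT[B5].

Answer: {c+f, e+e, f-b}

Derivation:
Per-block solution:
  B0: | IN={} | OUT={e+e}
  B1: | IN={e+e} | OUT={e+e}
  B2: | IN={e+e} | OUT={c+f, e+e}
  B3: | IN={c+f, e+e} | OUT={c+f, e+e}
  B4: | IN={c+f, e+e} | OUT={c+f, e+e, f-b}
  B5: | IN={c+f, e+e, f-b} | OUT={c+f, e+e, f-b}
  B6: | IN={c+f, e+e} | OUT={e+e}

Merge at B5: IN[B5] = OUT[B4] = {c+f, e+e, f-b}
Applying B5's transfer function to that IN value gives OUT[B5] (row B5 above).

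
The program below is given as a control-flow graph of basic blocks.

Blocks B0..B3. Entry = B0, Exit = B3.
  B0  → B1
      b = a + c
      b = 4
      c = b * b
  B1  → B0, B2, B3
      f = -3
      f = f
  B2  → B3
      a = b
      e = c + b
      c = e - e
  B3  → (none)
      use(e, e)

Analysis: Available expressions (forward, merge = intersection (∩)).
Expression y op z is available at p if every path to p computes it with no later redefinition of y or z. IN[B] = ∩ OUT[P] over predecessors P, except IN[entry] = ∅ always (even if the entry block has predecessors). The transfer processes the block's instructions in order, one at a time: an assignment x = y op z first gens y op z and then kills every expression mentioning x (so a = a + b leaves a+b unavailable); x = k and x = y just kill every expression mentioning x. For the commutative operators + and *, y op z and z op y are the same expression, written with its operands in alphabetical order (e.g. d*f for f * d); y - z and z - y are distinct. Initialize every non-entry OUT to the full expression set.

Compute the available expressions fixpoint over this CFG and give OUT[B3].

Answer: {b*b}

Derivation:
Fixpoint table:
  B0: | IN={} | OUT={b*b}
  B1: | IN={b*b} | OUT={b*b}
  B2: | IN={b*b} | OUT={b*b, e-e}
  B3: | IN={b*b} | OUT={b*b}

Merge at B3: IN[B3] = OUT[B1] ∩ OUT[B2] = {b*b}
Applying B3's transfer function to that IN value gives OUT[B3] (row B3 above).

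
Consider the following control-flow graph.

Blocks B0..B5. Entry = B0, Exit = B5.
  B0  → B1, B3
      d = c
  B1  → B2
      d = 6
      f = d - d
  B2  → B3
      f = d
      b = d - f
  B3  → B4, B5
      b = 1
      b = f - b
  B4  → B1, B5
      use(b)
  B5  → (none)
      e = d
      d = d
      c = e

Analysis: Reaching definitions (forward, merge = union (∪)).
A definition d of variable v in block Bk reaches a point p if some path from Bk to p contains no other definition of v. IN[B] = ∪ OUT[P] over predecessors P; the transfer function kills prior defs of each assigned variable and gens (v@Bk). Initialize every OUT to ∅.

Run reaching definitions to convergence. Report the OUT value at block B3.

Answer: {b@B3, d@B0, d@B1, f@B2}

Trace:
Per-block solution:
  B0:   IN={}   OUT={d@B0}
  B1:   IN={b@B3, d@B0, d@B1, f@B2}   OUT={b@B3, d@B1, f@B1}
  B2:   IN={b@B3, d@B1, f@B1}   OUT={b@B2, d@B1, f@B2}
  B3:   IN={b@B2, d@B0, d@B1, f@B2}   OUT={b@B3, d@B0, d@B1, f@B2}
  B4:   IN={b@B3, d@B0, d@B1, f@B2}   OUT={b@B3, d@B0, d@B1, f@B2}
  B5:   IN={b@B3, d@B0, d@B1, f@B2}   OUT={b@B3, c@B5, d@B5, e@B5, f@B2}

Merge at B3: IN[B3] = OUT[B0] ⊔ OUT[B2] = {b@B2, d@B0, d@B1, f@B2}
Applying B3's transfer function to that IN value gives OUT[B3] (row B3 above).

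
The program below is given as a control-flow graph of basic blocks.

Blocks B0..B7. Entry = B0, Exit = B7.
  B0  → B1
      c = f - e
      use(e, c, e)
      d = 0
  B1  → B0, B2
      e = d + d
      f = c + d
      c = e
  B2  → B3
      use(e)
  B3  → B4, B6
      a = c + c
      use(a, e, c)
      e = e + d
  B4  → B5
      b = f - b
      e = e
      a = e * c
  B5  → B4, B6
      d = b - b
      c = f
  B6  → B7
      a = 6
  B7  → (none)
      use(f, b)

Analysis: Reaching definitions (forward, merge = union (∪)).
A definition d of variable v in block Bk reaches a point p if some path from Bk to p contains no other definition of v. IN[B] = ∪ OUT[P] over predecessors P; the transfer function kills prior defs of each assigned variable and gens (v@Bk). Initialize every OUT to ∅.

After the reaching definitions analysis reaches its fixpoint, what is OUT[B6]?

Answer: {a@B6, b@B4, c@B1, c@B5, d@B0, d@B5, e@B3, e@B4, f@B1}

Working:
Fixpoint table:
  B0:   IN={c@B1, d@B0, e@B1, f@B1}   OUT={c@B0, d@B0, e@B1, f@B1}
  B1:   IN={c@B0, d@B0, e@B1, f@B1}   OUT={c@B1, d@B0, e@B1, f@B1}
  B2:   IN={c@B1, d@B0, e@B1, f@B1}   OUT={c@B1, d@B0, e@B1, f@B1}
  B3:   IN={c@B1, d@B0, e@B1, f@B1}   OUT={a@B3, c@B1, d@B0, e@B3, f@B1}
  B4:   IN={a@B3, a@B4, b@B4, c@B1, c@B5, d@B0, d@B5, e@B3, e@B4, f@B1}   OUT={a@B4, b@B4, c@B1, c@B5, d@B0, d@B5, e@B4, f@B1}
  B5:   IN={a@B4, b@B4, c@B1, c@B5, d@B0, d@B5, e@B4, f@B1}   OUT={a@B4, b@B4, c@B5, d@B5, e@B4, f@B1}
  B6:   IN={a@B3, a@B4, b@B4, c@B1, c@B5, d@B0, d@B5, e@B3, e@B4, f@B1}   OUT={a@B6, b@B4, c@B1, c@B5, d@B0, d@B5, e@B3, e@B4, f@B1}
  B7:   IN={a@B6, b@B4, c@B1, c@B5, d@B0, d@B5, e@B3, e@B4, f@B1}   OUT={a@B6, b@B4, c@B1, c@B5, d@B0, d@B5, e@B3, e@B4, f@B1}

Merge at B6: IN[B6] = OUT[B3] ⊔ OUT[B5] = {a@B3, a@B4, b@B4, c@B1, c@B5, d@B0, d@B5, e@B3, e@B4, f@B1}
Applying B6's transfer function to that IN value gives OUT[B6] (row B6 above).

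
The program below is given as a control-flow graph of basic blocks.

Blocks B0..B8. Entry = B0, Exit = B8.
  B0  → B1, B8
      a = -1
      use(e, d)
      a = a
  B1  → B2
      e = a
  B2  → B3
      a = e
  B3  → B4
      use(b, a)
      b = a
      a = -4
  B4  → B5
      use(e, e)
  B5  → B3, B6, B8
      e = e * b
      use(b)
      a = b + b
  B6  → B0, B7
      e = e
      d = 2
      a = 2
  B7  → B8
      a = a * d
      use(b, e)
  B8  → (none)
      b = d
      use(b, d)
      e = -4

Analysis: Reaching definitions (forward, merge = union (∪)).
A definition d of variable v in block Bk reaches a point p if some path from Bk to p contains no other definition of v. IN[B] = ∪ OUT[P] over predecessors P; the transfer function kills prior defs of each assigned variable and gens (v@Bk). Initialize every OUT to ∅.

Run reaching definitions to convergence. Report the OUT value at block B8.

Answer: {a@B0, a@B5, a@B7, b@B8, d@B6, e@B8}

Trace:
Converged values:
  B0: | IN={a@B6, b@B3, d@B6, e@B6} | OUT={a@B0, b@B3, d@B6, e@B6}
  B1: | IN={a@B0, b@B3, d@B6, e@B6} | OUT={a@B0, b@B3, d@B6, e@B1}
  B2: | IN={a@B0, b@B3, d@B6, e@B1} | OUT={a@B2, b@B3, d@B6, e@B1}
  B3: | IN={a@B2, a@B5, b@B3, d@B6, e@B1, e@B5} | OUT={a@B3, b@B3, d@B6, e@B1, e@B5}
  B4: | IN={a@B3, b@B3, d@B6, e@B1, e@B5} | OUT={a@B3, b@B3, d@B6, e@B1, e@B5}
  B5: | IN={a@B3, b@B3, d@B6, e@B1, e@B5} | OUT={a@B5, b@B3, d@B6, e@B5}
  B6: | IN={a@B5, b@B3, d@B6, e@B5} | OUT={a@B6, b@B3, d@B6, e@B6}
  B7: | IN={a@B6, b@B3, d@B6, e@B6} | OUT={a@B7, b@B3, d@B6, e@B6}
  B8: | IN={a@B0, a@B5, a@B7, b@B3, d@B6, e@B5, e@B6} | OUT={a@B0, a@B5, a@B7, b@B8, d@B6, e@B8}

Merge at B8: IN[B8] = OUT[B0] ⊔ OUT[B5] ⊔ OUT[B7] = {a@B0, a@B5, a@B7, b@B3, d@B6, e@B5, e@B6}
Applying B8's transfer function to that IN value gives OUT[B8] (row B8 above).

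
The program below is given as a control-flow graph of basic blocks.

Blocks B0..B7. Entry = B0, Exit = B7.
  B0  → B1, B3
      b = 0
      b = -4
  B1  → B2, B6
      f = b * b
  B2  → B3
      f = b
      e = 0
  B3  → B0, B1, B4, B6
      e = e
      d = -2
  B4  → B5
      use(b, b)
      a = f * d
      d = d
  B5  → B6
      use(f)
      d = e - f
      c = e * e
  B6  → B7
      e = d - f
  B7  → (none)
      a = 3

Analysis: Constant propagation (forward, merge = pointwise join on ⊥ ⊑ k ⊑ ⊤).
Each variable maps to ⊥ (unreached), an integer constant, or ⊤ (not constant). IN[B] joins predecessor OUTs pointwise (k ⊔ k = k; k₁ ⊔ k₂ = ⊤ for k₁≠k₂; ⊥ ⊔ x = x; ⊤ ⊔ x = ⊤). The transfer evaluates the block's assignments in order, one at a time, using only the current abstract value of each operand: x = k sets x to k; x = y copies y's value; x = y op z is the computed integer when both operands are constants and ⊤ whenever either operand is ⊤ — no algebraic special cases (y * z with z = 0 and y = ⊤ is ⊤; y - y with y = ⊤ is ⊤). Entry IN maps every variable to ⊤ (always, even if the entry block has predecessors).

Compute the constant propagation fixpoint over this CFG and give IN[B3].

Per-block solution:
  B0:   IN=(all ⊤)   OUT={b:-4; rest ⊤}
  B1:   IN={b:-4; rest ⊤}   OUT={b:-4, f:16; rest ⊤}
  B2:   IN={b:-4, f:16; rest ⊤}   OUT={b:-4, e:0, f:-4; rest ⊤}
  B3:   IN={b:-4; rest ⊤}   OUT={b:-4, d:-2; rest ⊤}
  B4:   IN={b:-4, d:-2; rest ⊤}   OUT={b:-4, d:-2; rest ⊤}
  B5:   IN={b:-4, d:-2; rest ⊤}   OUT={b:-4; rest ⊤}
  B6:   IN={b:-4; rest ⊤}   OUT={b:-4; rest ⊤}
  B7:   IN={b:-4; rest ⊤}   OUT={a:3, b:-4; rest ⊤}

Merge at B3: IN[B3] = OUT[B0] ⊔ OUT[B2] = {a: ⊤, b: -4, c: ⊤, d: ⊤, e: ⊤, f: ⊤}

Answer: {a: ⊤, b: -4, c: ⊤, d: ⊤, e: ⊤, f: ⊤}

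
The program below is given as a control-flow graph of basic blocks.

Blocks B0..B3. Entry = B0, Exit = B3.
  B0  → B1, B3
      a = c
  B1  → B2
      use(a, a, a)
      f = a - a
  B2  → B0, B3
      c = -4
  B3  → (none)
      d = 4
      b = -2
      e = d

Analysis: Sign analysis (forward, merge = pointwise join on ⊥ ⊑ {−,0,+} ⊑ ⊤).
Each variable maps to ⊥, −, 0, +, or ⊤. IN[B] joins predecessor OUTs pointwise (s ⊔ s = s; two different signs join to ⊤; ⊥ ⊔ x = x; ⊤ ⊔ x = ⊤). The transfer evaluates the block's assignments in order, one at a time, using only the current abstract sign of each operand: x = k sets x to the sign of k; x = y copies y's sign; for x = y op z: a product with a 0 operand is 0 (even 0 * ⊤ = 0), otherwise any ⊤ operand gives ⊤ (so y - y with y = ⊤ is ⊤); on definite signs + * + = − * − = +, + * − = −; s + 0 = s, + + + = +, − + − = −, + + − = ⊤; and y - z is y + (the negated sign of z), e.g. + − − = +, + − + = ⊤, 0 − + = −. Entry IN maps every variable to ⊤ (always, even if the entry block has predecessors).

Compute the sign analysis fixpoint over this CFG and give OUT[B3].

Answer: {a: ⊤, b: -, c: ⊤, d: +, e: +, f: ⊤}

Derivation:
Per-block solution:
  B0:   IN=(all ⊤)   OUT=(all ⊤)
  B1:   IN=(all ⊤)   OUT=(all ⊤)
  B2:   IN=(all ⊤)   OUT={c:-; rest ⊤}
  B3:   IN=(all ⊤)   OUT={b:-, d:+, e:+; rest ⊤}

Merge at B3: IN[B3] = OUT[B0] ⊔ OUT[B2] = {a: ⊤, b: ⊤, c: ⊤, d: ⊤, e: ⊤, f: ⊤}
Applying B3's transfer function to that IN value gives OUT[B3] (row B3 above).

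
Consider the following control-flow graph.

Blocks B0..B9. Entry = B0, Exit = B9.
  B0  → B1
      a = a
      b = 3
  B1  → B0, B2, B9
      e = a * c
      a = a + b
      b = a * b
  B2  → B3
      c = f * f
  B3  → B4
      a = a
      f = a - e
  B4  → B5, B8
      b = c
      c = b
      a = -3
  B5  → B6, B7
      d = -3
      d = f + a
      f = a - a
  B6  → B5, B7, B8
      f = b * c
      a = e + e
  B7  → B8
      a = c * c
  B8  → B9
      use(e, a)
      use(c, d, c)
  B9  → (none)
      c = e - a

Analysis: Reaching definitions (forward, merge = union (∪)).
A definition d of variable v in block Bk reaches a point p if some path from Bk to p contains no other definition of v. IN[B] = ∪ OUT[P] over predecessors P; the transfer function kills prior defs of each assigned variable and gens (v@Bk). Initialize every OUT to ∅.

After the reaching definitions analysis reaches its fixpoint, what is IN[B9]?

Fixpoint table:
  B0:  IN={a@B1, b@B1, e@B1}  OUT={a@B0, b@B0, e@B1}
  B1:  IN={a@B0, b@B0, e@B1}  OUT={a@B1, b@B1, e@B1}
  B2:  IN={a@B1, b@B1, e@B1}  OUT={a@B1, b@B1, c@B2, e@B1}
  B3:  IN={a@B1, b@B1, c@B2, e@B1}  OUT={a@B3, b@B1, c@B2, e@B1, f@B3}
  B4:  IN={a@B3, b@B1, c@B2, e@B1, f@B3}  OUT={a@B4, b@B4, c@B4, e@B1, f@B3}
  B5:  IN={a@B4, a@B6, b@B4, c@B4, d@B5, e@B1, f@B3, f@B6}  OUT={a@B4, a@B6, b@B4, c@B4, d@B5, e@B1, f@B5}
  B6:  IN={a@B4, a@B6, b@B4, c@B4, d@B5, e@B1, f@B5}  OUT={a@B6, b@B4, c@B4, d@B5, e@B1, f@B6}
  B7:  IN={a@B4, a@B6, b@B4, c@B4, d@B5, e@B1, f@B5, f@B6}  OUT={a@B7, b@B4, c@B4, d@B5, e@B1, f@B5, f@B6}
  B8:  IN={a@B4, a@B6, a@B7, b@B4, c@B4, d@B5, e@B1, f@B3, f@B5, f@B6}  OUT={a@B4, a@B6, a@B7, b@B4, c@B4, d@B5, e@B1, f@B3, f@B5, f@B6}
  B9:  IN={a@B1, a@B4, a@B6, a@B7, b@B1, b@B4, c@B4, d@B5, e@B1, f@B3, f@B5, f@B6}  OUT={a@B1, a@B4, a@B6, a@B7, b@B1, b@B4, c@B9, d@B5, e@B1, f@B3, f@B5, f@B6}

Merge at B9: IN[B9] = OUT[B1] ⊔ OUT[B8] = {a@B1, a@B4, a@B6, a@B7, b@B1, b@B4, c@B4, d@B5, e@B1, f@B3, f@B5, f@B6}

Answer: {a@B1, a@B4, a@B6, a@B7, b@B1, b@B4, c@B4, d@B5, e@B1, f@B3, f@B5, f@B6}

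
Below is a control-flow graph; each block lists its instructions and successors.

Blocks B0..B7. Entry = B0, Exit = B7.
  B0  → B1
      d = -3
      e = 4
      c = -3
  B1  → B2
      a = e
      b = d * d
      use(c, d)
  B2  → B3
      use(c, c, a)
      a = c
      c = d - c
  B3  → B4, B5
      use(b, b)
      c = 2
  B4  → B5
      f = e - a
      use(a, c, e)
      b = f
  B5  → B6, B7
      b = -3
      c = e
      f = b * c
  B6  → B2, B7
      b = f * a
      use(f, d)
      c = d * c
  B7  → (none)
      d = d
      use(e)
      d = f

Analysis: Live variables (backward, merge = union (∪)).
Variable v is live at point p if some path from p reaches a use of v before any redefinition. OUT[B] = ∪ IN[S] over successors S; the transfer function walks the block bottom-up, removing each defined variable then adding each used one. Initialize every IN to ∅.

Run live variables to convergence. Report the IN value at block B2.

Answer: {a, b, c, d, e}

Working:
Fixpoint table:
  B0: | IN={} | OUT={c, d, e}
  B1: | IN={c, d, e} | OUT={a, b, c, d, e}
  B2: | IN={a, b, c, d, e} | OUT={a, b, d, e}
  B3: | IN={a, b, d, e} | OUT={a, c, d, e}
  B4: | IN={a, c, d, e} | OUT={a, d, e}
  B5: | IN={a, d, e} | OUT={a, c, d, e, f}
  B6: | IN={a, c, d, e, f} | OUT={a, b, c, d, e, f}
  B7: | IN={d, e, f} | OUT={}

Merge at B2: OUT[B2] = IN[B3] = {a, b, d, e}
Applying B2's transfer function to that OUT value gives IN[B2] (row B2 above).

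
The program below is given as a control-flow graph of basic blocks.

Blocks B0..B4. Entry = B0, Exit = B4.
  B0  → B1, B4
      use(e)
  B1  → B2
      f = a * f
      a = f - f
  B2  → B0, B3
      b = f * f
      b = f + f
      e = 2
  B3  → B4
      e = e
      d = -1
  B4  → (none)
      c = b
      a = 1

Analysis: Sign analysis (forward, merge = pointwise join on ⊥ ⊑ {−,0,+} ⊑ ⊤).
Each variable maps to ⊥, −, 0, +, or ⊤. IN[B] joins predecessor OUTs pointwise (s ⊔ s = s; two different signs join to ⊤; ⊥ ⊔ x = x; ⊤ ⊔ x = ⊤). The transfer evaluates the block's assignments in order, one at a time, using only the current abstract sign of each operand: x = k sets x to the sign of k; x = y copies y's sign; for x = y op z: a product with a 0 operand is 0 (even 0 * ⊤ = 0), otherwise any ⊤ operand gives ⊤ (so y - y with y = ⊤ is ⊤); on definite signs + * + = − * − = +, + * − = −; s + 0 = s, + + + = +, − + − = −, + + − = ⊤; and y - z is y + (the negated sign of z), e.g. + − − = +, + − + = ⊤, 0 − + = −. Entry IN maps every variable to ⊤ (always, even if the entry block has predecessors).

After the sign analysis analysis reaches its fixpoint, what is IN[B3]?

Per-block solution:
  B0: | IN=(all ⊤) | OUT=(all ⊤)
  B1: | IN=(all ⊤) | OUT=(all ⊤)
  B2: | IN=(all ⊤) | OUT={e:+; rest ⊤}
  B3: | IN={e:+; rest ⊤} | OUT={d:-, e:+; rest ⊤}
  B4: | IN=(all ⊤) | OUT={a:+; rest ⊤}

Merge at B3: IN[B3] = OUT[B2] = {a: ⊤, b: ⊤, c: ⊤, d: ⊤, e: +, f: ⊤}

Answer: {a: ⊤, b: ⊤, c: ⊤, d: ⊤, e: +, f: ⊤}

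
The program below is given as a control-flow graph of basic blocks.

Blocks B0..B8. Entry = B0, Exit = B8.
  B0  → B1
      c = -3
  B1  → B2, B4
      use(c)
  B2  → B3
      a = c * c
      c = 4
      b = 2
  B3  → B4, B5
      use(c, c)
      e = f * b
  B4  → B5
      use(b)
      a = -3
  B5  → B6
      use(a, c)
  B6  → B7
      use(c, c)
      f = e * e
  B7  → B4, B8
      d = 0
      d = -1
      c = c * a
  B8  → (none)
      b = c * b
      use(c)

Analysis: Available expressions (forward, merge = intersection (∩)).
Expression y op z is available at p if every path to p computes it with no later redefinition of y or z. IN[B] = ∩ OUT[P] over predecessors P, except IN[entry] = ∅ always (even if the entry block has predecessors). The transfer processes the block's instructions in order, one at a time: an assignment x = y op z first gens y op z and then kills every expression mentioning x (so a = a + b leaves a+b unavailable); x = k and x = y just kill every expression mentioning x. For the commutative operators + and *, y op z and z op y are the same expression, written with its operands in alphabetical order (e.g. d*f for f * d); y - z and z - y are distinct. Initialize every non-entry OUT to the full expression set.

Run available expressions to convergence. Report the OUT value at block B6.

Answer: {e*e}

Working:
Converged values:
  B0:  IN={}  OUT={}
  B1:  IN={}  OUT={}
  B2:  IN={}  OUT={}
  B3:  IN={}  OUT={b*f}
  B4:  IN={}  OUT={}
  B5:  IN={}  OUT={}
  B6:  IN={}  OUT={e*e}
  B7:  IN={e*e}  OUT={e*e}
  B8:  IN={e*e}  OUT={e*e}

Merge at B6: IN[B6] = OUT[B5] = {}
Applying B6's transfer function to that IN value gives OUT[B6] (row B6 above).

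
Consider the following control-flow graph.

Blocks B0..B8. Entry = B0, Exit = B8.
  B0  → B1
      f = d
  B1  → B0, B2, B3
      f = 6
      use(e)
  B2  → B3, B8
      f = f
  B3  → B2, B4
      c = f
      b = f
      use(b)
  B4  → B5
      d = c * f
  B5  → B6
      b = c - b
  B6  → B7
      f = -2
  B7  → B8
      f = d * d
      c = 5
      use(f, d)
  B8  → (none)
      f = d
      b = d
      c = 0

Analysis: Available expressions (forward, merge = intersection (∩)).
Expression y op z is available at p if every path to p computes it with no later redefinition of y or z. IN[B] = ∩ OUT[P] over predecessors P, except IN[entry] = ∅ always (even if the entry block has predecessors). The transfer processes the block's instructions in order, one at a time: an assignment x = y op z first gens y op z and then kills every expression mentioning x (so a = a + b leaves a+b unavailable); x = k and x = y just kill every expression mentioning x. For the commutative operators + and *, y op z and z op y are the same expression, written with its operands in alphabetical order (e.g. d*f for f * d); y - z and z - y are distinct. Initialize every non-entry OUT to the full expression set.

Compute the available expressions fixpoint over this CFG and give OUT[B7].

Answer: {d*d}

Working:
Per-block solution:
  B0:   IN={}   OUT={}
  B1:   IN={}   OUT={}
  B2:   IN={}   OUT={}
  B3:   IN={}   OUT={}
  B4:   IN={}   OUT={c*f}
  B5:   IN={c*f}   OUT={c*f}
  B6:   IN={c*f}   OUT={}
  B7:   IN={}   OUT={d*d}
  B8:   IN={}   OUT={}

Merge at B7: IN[B7] = OUT[B6] = {}
Applying B7's transfer function to that IN value gives OUT[B7] (row B7 above).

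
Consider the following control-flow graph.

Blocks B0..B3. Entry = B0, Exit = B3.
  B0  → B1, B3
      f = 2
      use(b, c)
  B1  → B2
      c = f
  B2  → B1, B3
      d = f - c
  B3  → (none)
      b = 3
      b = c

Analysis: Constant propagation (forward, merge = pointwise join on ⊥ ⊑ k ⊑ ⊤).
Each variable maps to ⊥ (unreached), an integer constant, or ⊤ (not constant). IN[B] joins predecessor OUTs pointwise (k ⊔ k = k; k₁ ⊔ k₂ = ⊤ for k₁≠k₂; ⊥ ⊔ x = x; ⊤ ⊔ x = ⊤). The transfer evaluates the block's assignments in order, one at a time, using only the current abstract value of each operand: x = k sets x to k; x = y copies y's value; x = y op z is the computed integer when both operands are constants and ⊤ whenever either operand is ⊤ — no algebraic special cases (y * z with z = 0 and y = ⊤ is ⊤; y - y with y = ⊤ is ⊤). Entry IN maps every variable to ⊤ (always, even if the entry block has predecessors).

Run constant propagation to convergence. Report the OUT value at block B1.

Answer: {a: ⊤, b: ⊤, c: 2, d: ⊤, e: ⊤, f: 2}

Trace:
Fixpoint table:
  B0:   IN=(all ⊤)   OUT={f:2; rest ⊤}
  B1:   IN={f:2; rest ⊤}   OUT={c:2, f:2; rest ⊤}
  B2:   IN={c:2, f:2; rest ⊤}   OUT={c:2, d:0, f:2; rest ⊤}
  B3:   IN={f:2; rest ⊤}   OUT={f:2; rest ⊤}

Merge at B1: IN[B1] = OUT[B0] ⊔ OUT[B2] = {a: ⊤, b: ⊤, c: ⊤, d: ⊤, e: ⊤, f: 2}
Applying B1's transfer function to that IN value gives OUT[B1] (row B1 above).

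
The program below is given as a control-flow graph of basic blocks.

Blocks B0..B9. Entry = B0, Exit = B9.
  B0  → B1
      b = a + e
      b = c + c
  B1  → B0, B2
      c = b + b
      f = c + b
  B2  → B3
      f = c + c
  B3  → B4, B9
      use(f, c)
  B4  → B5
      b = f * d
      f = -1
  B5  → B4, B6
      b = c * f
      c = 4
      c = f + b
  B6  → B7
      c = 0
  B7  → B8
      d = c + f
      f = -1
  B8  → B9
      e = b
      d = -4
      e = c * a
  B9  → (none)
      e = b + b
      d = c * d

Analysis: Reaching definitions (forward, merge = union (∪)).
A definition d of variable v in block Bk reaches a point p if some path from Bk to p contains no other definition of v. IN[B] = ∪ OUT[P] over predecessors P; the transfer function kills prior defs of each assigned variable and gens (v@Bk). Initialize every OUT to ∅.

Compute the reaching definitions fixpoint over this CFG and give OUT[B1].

Converged values:
  B0:  IN={b@B0, c@B1, f@B1}  OUT={b@B0, c@B1, f@B1}
  B1:  IN={b@B0, c@B1, f@B1}  OUT={b@B0, c@B1, f@B1}
  B2:  IN={b@B0, c@B1, f@B1}  OUT={b@B0, c@B1, f@B2}
  B3:  IN={b@B0, c@B1, f@B2}  OUT={b@B0, c@B1, f@B2}
  B4:  IN={b@B0, b@B5, c@B1, c@B5, f@B2, f@B4}  OUT={b@B4, c@B1, c@B5, f@B4}
  B5:  IN={b@B4, c@B1, c@B5, f@B4}  OUT={b@B5, c@B5, f@B4}
  B6:  IN={b@B5, c@B5, f@B4}  OUT={b@B5, c@B6, f@B4}
  B7:  IN={b@B5, c@B6, f@B4}  OUT={b@B5, c@B6, d@B7, f@B7}
  B8:  IN={b@B5, c@B6, d@B7, f@B7}  OUT={b@B5, c@B6, d@B8, e@B8, f@B7}
  B9:  IN={b@B0, b@B5, c@B1, c@B6, d@B8, e@B8, f@B2, f@B7}  OUT={b@B0, b@B5, c@B1, c@B6, d@B9, e@B9, f@B2, f@B7}

Merge at B1: IN[B1] = OUT[B0] = {b@B0, c@B1, f@B1}
Applying B1's transfer function to that IN value gives OUT[B1] (row B1 above).

Answer: {b@B0, c@B1, f@B1}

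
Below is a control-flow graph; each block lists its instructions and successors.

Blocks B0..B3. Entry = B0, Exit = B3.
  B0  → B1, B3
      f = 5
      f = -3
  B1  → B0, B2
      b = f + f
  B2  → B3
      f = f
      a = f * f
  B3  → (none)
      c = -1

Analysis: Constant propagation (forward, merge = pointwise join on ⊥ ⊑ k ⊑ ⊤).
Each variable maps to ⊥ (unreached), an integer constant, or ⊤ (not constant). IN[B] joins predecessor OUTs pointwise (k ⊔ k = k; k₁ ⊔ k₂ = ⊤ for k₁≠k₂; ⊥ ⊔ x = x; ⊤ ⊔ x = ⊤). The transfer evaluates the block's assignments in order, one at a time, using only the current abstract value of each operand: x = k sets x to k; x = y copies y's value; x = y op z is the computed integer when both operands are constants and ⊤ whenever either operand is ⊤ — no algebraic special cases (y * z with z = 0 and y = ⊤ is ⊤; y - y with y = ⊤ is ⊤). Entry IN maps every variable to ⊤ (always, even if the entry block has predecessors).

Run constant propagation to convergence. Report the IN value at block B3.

Answer: {a: ⊤, b: ⊤, c: ⊤, d: ⊤, e: ⊤, f: -3}

Derivation:
Converged values:
  B0:  IN=(all ⊤)  OUT={f:-3; rest ⊤}
  B1:  IN={f:-3; rest ⊤}  OUT={b:-6, f:-3; rest ⊤}
  B2:  IN={b:-6, f:-3; rest ⊤}  OUT={a:9, b:-6, f:-3; rest ⊤}
  B3:  IN={f:-3; rest ⊤}  OUT={c:-1, f:-3; rest ⊤}

Merge at B3: IN[B3] = OUT[B0] ⊔ OUT[B2] = {a: ⊤, b: ⊤, c: ⊤, d: ⊤, e: ⊤, f: -3}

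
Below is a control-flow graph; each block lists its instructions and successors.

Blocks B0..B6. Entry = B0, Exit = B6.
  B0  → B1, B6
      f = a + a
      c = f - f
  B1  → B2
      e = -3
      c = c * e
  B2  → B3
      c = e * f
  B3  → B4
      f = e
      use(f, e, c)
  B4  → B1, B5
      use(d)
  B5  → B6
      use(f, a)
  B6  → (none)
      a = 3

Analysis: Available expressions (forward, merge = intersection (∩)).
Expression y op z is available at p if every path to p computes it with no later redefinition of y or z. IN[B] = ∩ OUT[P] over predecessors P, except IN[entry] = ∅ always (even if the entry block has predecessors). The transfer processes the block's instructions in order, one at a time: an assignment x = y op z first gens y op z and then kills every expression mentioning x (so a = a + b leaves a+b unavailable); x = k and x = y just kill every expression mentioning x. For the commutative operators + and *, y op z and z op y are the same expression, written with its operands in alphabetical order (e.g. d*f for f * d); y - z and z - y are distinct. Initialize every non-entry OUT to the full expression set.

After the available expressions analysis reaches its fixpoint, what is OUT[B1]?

Answer: {a+a}

Derivation:
Per-block solution:
  B0:   IN={}   OUT={a+a, f-f}
  B1:   IN={a+a}   OUT={a+a}
  B2:   IN={a+a}   OUT={a+a, e*f}
  B3:   IN={a+a, e*f}   OUT={a+a}
  B4:   IN={a+a}   OUT={a+a}
  B5:   IN={a+a}   OUT={a+a}
  B6:   IN={a+a}   OUT={}

Merge at B1: IN[B1] = OUT[B0] ∩ OUT[B4] = {a+a}
Applying B1's transfer function to that IN value gives OUT[B1] (row B1 above).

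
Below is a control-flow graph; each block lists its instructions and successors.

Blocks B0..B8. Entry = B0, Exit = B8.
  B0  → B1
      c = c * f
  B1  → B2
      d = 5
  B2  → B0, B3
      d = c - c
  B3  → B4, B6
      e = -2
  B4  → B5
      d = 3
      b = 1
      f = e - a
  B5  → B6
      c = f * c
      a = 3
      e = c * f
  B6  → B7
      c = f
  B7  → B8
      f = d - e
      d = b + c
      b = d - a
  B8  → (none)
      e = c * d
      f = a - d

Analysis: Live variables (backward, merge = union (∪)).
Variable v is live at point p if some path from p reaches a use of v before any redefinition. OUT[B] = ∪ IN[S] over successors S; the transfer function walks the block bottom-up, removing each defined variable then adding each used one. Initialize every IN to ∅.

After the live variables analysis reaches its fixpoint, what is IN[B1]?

Answer: {a, b, c, f}

Derivation:
Converged values:
  B0:  IN={a, b, c, f}  OUT={a, b, c, f}
  B1:  IN={a, b, c, f}  OUT={a, b, c, f}
  B2:  IN={a, b, c, f}  OUT={a, b, c, d, f}
  B3:  IN={a, b, c, d, f}  OUT={a, b, c, d, e, f}
  B4:  IN={a, c, e}  OUT={b, c, d, f}
  B5:  IN={b, c, d, f}  OUT={a, b, d, e, f}
  B6:  IN={a, b, d, e, f}  OUT={a, b, c, d, e}
  B7:  IN={a, b, c, d, e}  OUT={a, c, d}
  B8:  IN={a, c, d}  OUT={}

Merge at B1: OUT[B1] = IN[B2] = {a, b, c, f}
Applying B1's transfer function to that OUT value gives IN[B1] (row B1 above).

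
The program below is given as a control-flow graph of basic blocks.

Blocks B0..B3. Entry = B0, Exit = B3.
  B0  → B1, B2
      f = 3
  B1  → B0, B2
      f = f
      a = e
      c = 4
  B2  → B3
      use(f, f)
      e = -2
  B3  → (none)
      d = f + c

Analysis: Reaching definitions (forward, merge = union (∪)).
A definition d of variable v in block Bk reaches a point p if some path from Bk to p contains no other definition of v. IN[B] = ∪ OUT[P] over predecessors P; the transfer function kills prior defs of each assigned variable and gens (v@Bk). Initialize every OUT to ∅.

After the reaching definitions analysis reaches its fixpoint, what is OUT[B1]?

Per-block solution:
  B0: | IN={a@B1, c@B1, f@B1} | OUT={a@B1, c@B1, f@B0}
  B1: | IN={a@B1, c@B1, f@B0} | OUT={a@B1, c@B1, f@B1}
  B2: | IN={a@B1, c@B1, f@B0, f@B1} | OUT={a@B1, c@B1, e@B2, f@B0, f@B1}
  B3: | IN={a@B1, c@B1, e@B2, f@B0, f@B1} | OUT={a@B1, c@B1, d@B3, e@B2, f@B0, f@B1}

Merge at B1: IN[B1] = OUT[B0] = {a@B1, c@B1, f@B0}
Applying B1's transfer function to that IN value gives OUT[B1] (row B1 above).

Answer: {a@B1, c@B1, f@B1}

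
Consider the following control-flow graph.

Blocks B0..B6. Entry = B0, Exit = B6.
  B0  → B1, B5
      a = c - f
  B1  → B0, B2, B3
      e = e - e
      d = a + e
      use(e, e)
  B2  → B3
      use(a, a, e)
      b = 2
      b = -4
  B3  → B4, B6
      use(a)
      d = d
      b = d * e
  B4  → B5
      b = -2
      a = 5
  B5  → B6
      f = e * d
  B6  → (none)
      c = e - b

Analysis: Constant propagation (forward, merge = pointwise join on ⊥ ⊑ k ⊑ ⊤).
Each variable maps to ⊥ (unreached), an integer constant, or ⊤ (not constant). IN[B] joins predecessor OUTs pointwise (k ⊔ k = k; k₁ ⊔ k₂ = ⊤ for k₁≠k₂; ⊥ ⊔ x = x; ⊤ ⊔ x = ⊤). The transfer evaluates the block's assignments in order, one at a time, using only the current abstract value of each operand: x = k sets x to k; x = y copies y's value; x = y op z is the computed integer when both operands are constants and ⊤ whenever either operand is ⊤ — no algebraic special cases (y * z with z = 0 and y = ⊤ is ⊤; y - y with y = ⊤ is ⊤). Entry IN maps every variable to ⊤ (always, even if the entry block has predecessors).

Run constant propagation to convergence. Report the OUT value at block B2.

Answer: {a: ⊤, b: -4, c: ⊤, d: ⊤, e: ⊤, f: ⊤}

Working:
Fixpoint table:
  B0: | IN=(all ⊤) | OUT=(all ⊤)
  B1: | IN=(all ⊤) | OUT=(all ⊤)
  B2: | IN=(all ⊤) | OUT={b:-4; rest ⊤}
  B3: | IN=(all ⊤) | OUT=(all ⊤)
  B4: | IN=(all ⊤) | OUT={a:5, b:-2; rest ⊤}
  B5: | IN=(all ⊤) | OUT=(all ⊤)
  B6: | IN=(all ⊤) | OUT=(all ⊤)

Merge at B2: IN[B2] = OUT[B1] = {a: ⊤, b: ⊤, c: ⊤, d: ⊤, e: ⊤, f: ⊤}
Applying B2's transfer function to that IN value gives OUT[B2] (row B2 above).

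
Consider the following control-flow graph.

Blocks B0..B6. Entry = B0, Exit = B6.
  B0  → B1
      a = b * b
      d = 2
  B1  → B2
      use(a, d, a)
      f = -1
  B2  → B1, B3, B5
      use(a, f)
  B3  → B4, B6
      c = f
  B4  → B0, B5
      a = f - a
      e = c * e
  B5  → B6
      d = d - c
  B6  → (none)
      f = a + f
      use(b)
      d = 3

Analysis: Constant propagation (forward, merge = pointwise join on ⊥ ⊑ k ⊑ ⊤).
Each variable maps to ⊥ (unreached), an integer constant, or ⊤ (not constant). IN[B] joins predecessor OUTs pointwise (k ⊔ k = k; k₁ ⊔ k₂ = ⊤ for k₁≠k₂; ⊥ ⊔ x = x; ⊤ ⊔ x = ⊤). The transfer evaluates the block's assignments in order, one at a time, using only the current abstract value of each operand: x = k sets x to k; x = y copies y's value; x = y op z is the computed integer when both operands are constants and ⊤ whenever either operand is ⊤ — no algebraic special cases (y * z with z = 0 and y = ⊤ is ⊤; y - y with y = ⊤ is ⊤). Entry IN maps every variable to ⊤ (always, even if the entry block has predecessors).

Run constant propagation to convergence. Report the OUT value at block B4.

Per-block solution:
  B0:  IN=(all ⊤)  OUT={d:2; rest ⊤}
  B1:  IN={d:2; rest ⊤}  OUT={d:2, f:-1; rest ⊤}
  B2:  IN={d:2, f:-1; rest ⊤}  OUT={d:2, f:-1; rest ⊤}
  B3:  IN={d:2, f:-1; rest ⊤}  OUT={c:-1, d:2, f:-1; rest ⊤}
  B4:  IN={c:-1, d:2, f:-1; rest ⊤}  OUT={c:-1, d:2, f:-1; rest ⊤}
  B5:  IN={d:2, f:-1; rest ⊤}  OUT={f:-1; rest ⊤}
  B6:  IN={f:-1; rest ⊤}  OUT={d:3; rest ⊤}

Merge at B4: IN[B4] = OUT[B3] = {a: ⊤, b: ⊤, c: -1, d: 2, e: ⊤, f: -1}
Applying B4's transfer function to that IN value gives OUT[B4] (row B4 above).

Answer: {a: ⊤, b: ⊤, c: -1, d: 2, e: ⊤, f: -1}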